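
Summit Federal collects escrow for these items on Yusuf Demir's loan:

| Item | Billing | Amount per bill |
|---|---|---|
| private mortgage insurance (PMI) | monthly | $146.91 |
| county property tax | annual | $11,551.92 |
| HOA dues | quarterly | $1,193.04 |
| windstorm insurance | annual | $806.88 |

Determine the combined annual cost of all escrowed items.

Private mortgage insurance (PMI) = $146.91 × 12 = $1,762.92 per year
County property tax = $11,551.92 per year
HOA dues = $1,193.04 × 4 = $4,772.16 per year
Windstorm insurance = $806.88 per year
Total per year = $1,762.92 + $11,551.92 + $4,772.16 + $806.88 = $18,893.88

$18,893.88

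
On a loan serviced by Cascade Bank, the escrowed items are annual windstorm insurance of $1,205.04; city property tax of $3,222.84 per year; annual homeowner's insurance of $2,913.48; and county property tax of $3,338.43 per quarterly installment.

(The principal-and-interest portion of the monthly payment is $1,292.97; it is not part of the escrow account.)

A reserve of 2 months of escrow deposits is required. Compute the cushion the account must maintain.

Windstorm insurance = $1,205.04/yr
City property tax = $3,222.84/yr
Homeowner's insurance = $2,913.48/yr
County property tax = $3,338.43 × 4 = $13,353.72/yr
Annual escrow total = $1,205.04 + $3,222.84 + $2,913.48 + $13,353.72 = $20,695.08
Per month = $20,695.08 ÷ 12 = $1,724.59
Reserve = 2 × $1,724.59 = $3,449.18

$3,449.18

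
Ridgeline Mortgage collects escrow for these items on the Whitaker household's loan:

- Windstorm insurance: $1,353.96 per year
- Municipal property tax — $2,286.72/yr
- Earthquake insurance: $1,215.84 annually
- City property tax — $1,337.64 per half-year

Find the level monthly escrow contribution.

Windstorm insurance = $1,353.96
Municipal property tax = $2,286.72
Earthquake insurance = $1,215.84
City property tax = $1,337.64 × 2 = $2,675.28
Total annual escrow = $1,353.96 + $2,286.72 + $1,215.84 + $2,675.28 = $7,531.80
Per month = $7,531.80 ÷ 12 = $627.65

$627.65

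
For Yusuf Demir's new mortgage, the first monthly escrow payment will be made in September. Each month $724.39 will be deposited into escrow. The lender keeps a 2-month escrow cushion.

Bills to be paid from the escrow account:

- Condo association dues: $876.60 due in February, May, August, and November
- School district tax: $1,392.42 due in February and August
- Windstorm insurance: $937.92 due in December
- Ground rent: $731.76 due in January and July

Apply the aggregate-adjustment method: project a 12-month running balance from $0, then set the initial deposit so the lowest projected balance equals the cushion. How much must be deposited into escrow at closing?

$1,917.74

Cushion = 2 × $724.39 = $1,448.78
Trial balance (start $0, +$724.39 each month, − disbursements):
  Sep: +$724.39 → $724.39
  Oct: +$724.39 → $1,448.78
  Nov: +$724.39 − $876.60 → $1,296.57
  Dec: +$724.39 − $937.92 → $1,083.04
  Jan: +$724.39 − $731.76 → $1,075.67
  Feb: +$724.39 − $2,269.02 → -$468.96
  Mar: +$724.39 → $255.43
  Apr: +$724.39 → $979.82
  May: +$724.39 − $876.60 → $827.61
  Jun: +$724.39 → $1,552.00
  Jul: +$724.39 − $731.76 → $1,544.63
  Aug: +$724.39 − $2,269.02 → $0.00
Lowest trial balance = -$468.96 (Feb)
Initial deposit = cushion − low point = $1,448.78 − (-$468.96) = $1,917.74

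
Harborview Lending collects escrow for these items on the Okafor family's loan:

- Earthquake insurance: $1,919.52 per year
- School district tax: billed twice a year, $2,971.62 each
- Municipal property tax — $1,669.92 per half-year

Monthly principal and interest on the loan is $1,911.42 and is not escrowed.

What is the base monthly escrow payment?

Earthquake insurance = $1,919.52/yr
School district tax = $2,971.62 × 2 = $5,943.24/yr
Municipal property tax = $1,669.92 × 2 = $3,339.84/yr
Total annual escrow = $1,919.52 + $5,943.24 + $3,339.84 = $11,202.60
Monthly escrow = $11,202.60 / 12 = $933.55

$933.55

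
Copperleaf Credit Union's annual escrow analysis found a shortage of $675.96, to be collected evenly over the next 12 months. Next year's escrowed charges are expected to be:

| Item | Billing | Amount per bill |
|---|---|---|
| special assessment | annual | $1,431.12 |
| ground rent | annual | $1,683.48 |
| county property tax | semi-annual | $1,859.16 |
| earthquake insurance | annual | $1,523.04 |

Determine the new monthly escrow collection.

$752.66

Special assessment — $1,431.12/yr
Ground rent — $1,683.48/yr
County property tax — $1,859.16 × 2 = $3,718.32/yr
Earthquake insurance — $1,523.04/yr
Total per year = $1,431.12 + $1,683.48 + $3,718.32 + $1,523.04 = $8,355.96
Per month = $8,355.96 / 12 = $696.33
Shortage per month = $675.96 ÷ 12 = $56.33
Adjusted monthly = $696.33 + $56.33 = $752.66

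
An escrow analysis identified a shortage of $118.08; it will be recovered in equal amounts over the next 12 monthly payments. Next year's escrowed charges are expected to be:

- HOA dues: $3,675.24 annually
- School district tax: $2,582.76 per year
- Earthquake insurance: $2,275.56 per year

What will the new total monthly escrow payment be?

$720.97

HOA dues — $3,675.24 annually
School district tax — $2,582.76 annually
Earthquake insurance — $2,275.56 annually
Total annual escrow = $3,675.24 + $2,582.76 + $2,275.56 = $8,533.56
Monthly escrow = $8,533.56 / 12 = $711.13
Monthly shortage recovery: $118.08 ÷ 12 = $9.84
Adjusted monthly = $711.13 + $9.84 = $720.97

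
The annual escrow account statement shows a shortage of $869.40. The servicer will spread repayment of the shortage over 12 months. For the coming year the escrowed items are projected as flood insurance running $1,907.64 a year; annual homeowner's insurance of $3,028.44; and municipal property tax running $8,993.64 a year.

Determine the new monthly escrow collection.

Flood insurance = $1,907.64
Homeowner's insurance = $3,028.44
Municipal property tax = $8,993.64
Total annual escrow = $13,929.72
Per month = $13,929.72 ÷ 12 = $1,160.81
Monthly shortage recovery: $869.40 / 12 = $72.45
New monthly escrow = $1,160.81 + $72.45 = $1,233.26

$1,233.26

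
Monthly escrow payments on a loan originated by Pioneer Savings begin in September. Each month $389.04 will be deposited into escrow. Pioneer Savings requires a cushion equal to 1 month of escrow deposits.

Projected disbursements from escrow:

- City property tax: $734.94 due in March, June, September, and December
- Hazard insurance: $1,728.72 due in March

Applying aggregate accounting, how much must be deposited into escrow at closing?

$1,599.30

Cushion = 1 × $389.04 = $389.04
Trial balance (start $0, +$389.04 each month, − disbursements):
  Sep: +$389.04 − $734.94 → -$345.90
  Oct: +$389.04 → $43.14
  Nov: +$389.04 → $432.18
  Dec: +$389.04 − $734.94 → $86.28
  Jan: +$389.04 → $475.32
  Feb: +$389.04 → $864.36
  Mar: +$389.04 − $2,463.66 → -$1,210.26
  Apr: +$389.04 → -$821.22
  May: +$389.04 → -$432.18
  Jun: +$389.04 − $734.94 → -$778.08
  Jul: +$389.04 → -$389.04
  Aug: +$389.04 → $0.00
Lowest trial balance = -$1,210.26 (Mar)
Initial deposit = cushion − low point = $389.04 − (-$1,210.26) = $1,599.30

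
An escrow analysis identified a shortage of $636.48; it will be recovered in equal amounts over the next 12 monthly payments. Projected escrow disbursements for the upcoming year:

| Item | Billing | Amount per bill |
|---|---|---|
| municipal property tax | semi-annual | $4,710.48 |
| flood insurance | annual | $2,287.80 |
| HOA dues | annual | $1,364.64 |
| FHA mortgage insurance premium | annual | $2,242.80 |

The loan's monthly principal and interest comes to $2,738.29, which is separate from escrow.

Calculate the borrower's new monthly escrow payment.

$1,329.39

Municipal property tax: $4,710.48 × 2 = $9,420.96/yr
Flood insurance: $2,287.80/yr
HOA dues: $1,364.64/yr
FHA mortgage insurance premium: $2,242.80/yr
Total annual escrow = $15,316.20
Base monthly escrow = $15,316.20 ÷ 12 = $1,276.35
Monthly shortage recovery: $636.48 ÷ 12 = $53.04
New monthly escrow = $1,276.35 + $53.04 = $1,329.39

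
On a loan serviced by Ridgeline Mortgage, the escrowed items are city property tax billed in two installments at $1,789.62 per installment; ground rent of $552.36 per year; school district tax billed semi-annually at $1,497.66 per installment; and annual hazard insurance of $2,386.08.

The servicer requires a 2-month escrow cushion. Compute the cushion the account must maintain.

$1,585.50

City property tax — $1,789.62 × 2 = $3,579.24 annually
Ground rent — $552.36 annually
School district tax — $1,497.66 × 2 = $2,995.32 annually
Hazard insurance — $2,386.08 annually
Total per year = $3,579.24 + $552.36 + $2,995.32 + $2,386.08 = $9,513.00
Base monthly escrow = $9,513.00 ÷ 12 = $792.75
Cushion = 2 × $792.75 = $1,585.50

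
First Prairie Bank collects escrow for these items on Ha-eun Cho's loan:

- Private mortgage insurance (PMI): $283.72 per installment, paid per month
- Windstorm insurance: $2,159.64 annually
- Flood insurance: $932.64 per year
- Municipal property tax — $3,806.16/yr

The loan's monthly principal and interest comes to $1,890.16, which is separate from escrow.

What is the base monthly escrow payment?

$858.59

Private mortgage insurance (PMI) = $283.72 × 12 = $3,404.64
Windstorm insurance = $2,159.64
Flood insurance = $932.64
Municipal property tax = $3,806.16
Annual escrow total = $3,404.64 + $2,159.64 + $932.64 + $3,806.16 = $10,303.08
Per month = $10,303.08 ÷ 12 = $858.59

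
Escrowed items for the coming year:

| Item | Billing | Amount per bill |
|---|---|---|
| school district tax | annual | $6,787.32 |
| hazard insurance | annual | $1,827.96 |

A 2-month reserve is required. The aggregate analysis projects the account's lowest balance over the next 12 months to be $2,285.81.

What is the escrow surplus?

$849.93

School district tax = $6,787.32/yr
Hazard insurance = $1,827.96/yr
Combined annual = $6,787.32 + $1,827.96 = $8,615.28
Monthly = $8,615.28 ÷ 12 = $717.94
Required cushion = 2 × $717.94 = $1,435.88
Excess over cushion: $2,285.81 − $1,435.88 = $849.93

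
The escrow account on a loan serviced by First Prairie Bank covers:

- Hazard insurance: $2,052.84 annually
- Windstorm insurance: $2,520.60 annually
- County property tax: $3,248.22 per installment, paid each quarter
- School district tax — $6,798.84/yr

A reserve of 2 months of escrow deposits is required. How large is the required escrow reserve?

$4,060.86

Hazard insurance = $2,052.84 per year
Windstorm insurance = $2,520.60 per year
County property tax = $3,248.22 × 4 = $12,992.88 per year
School district tax = $6,798.84 per year
Yearly total = $24,365.16
Monthly = $24,365.16 / 12 = $2,030.43
Cushion = 2 × $2,030.43 = $4,060.86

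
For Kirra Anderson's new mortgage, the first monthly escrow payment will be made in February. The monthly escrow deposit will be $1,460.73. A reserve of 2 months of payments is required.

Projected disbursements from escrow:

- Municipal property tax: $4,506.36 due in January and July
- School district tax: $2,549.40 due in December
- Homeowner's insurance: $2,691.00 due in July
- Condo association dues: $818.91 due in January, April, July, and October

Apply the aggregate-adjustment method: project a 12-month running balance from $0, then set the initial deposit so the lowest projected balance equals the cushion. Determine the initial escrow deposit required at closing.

$2,992.26

Cushion = 2 × $1,460.73 = $2,921.46
Trial balance (start $0, +$1,460.73 each month, − disbursements):
  Feb: +$1,460.73 → $1,460.73
  Mar: +$1,460.73 → $2,921.46
  Apr: +$1,460.73 − $818.91 → $3,563.28
  May: +$1,460.73 → $5,024.01
  Jun: +$1,460.73 → $6,484.74
  Jul: +$1,460.73 − $8,016.27 → -$70.80
  Aug: +$1,460.73 → $1,389.93
  Sep: +$1,460.73 → $2,850.66
  Oct: +$1,460.73 − $818.91 → $3,492.48
  Nov: +$1,460.73 → $4,953.21
  Dec: +$1,460.73 − $2,549.40 → $3,864.54
  Jan: +$1,460.73 − $5,325.27 → $0.00
Lowest trial balance = -$70.80 (Jul)
Initial deposit = cushion − low point = $2,921.46 − (-$70.80) = $2,992.26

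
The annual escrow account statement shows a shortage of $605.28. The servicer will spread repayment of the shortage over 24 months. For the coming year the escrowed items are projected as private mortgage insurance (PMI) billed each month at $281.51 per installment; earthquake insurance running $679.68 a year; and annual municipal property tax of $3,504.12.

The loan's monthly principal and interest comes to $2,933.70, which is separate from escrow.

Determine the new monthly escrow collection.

Private mortgage insurance (PMI) = $281.51 × 12 = $3,378.12 annually
Earthquake insurance = $679.68 annually
Municipal property tax = $3,504.12 annually
Annual escrow total = $3,378.12 + $679.68 + $3,504.12 = $7,561.92
Base monthly escrow = $7,561.92 ÷ 12 = $630.16
Shortage per month = $605.28 ÷ 24 = $25.22
Adjusted monthly = $630.16 + $25.22 = $655.38

$655.38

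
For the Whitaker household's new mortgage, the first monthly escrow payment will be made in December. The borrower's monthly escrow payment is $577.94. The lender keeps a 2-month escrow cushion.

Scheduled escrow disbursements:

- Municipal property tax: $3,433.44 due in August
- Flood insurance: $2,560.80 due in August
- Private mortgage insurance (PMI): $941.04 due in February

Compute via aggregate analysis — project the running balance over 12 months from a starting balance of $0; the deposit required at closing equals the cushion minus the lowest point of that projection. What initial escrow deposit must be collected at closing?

Cushion = 2 × $577.94 = $1,155.88
Trial balance (start $0, +$577.94 each month, − disbursements):
  Dec: +$577.94 → $577.94
  Jan: +$577.94 → $1,155.88
  Feb: +$577.94 − $941.04 → $792.78
  Mar: +$577.94 → $1,370.72
  Apr: +$577.94 → $1,948.66
  May: +$577.94 → $2,526.60
  Jun: +$577.94 → $3,104.54
  Jul: +$577.94 → $3,682.48
  Aug: +$577.94 − $5,994.24 → -$1,733.82
  Sep: +$577.94 → -$1,155.88
  Oct: +$577.94 → -$577.94
  Nov: +$577.94 → $0.00
Lowest trial balance = -$1,733.82 (Aug)
Initial deposit = cushion − low point = $1,155.88 − (-$1,733.82) = $2,889.70

$2,889.70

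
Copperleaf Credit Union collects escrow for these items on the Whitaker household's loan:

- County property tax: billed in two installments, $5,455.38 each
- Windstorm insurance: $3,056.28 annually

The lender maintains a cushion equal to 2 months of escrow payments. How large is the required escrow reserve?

County property tax — $5,455.38 × 2 = $10,910.76 per year
Windstorm insurance — $3,056.28 per year
Total per year = $10,910.76 + $3,056.28 = $13,967.04
Per month = $13,967.04 / 12 = $1,163.92
Required cushion = 2 × $1,163.92 = $2,327.84

$2,327.84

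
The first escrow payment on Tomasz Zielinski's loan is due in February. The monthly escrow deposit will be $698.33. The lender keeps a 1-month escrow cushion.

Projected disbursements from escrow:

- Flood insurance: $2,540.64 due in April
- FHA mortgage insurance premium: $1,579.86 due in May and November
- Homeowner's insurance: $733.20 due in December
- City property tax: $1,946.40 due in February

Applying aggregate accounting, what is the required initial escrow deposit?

$3,971.91

Cushion = 1 × $698.33 = $698.33
Trial balance (start $0, +$698.33 each month, − disbursements):
  Feb: +$698.33 − $1,946.40 → -$1,248.07
  Mar: +$698.33 → -$549.74
  Apr: +$698.33 − $2,540.64 → -$2,392.05
  May: +$698.33 − $1,579.86 → -$3,273.58
  Jun: +$698.33 → -$2,575.25
  Jul: +$698.33 → -$1,876.92
  Aug: +$698.33 → -$1,178.59
  Sep: +$698.33 → -$480.26
  Oct: +$698.33 → $218.07
  Nov: +$698.33 − $1,579.86 → -$663.46
  Dec: +$698.33 − $733.20 → -$698.33
  Jan: +$698.33 → $0.00
Lowest trial balance = -$3,273.58 (May)
Initial deposit = cushion − low point = $698.33 − (-$3,273.58) = $3,971.91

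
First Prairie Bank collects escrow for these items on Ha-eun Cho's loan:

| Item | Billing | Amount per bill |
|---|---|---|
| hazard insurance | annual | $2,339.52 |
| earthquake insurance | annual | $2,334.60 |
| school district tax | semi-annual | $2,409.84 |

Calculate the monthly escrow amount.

Hazard insurance — $2,339.52 annually
Earthquake insurance — $2,334.60 annually
School district tax — $2,409.84 × 2 = $4,819.68 annually
Total per year = $2,339.52 + $2,334.60 + $4,819.68 = $9,493.80
Monthly escrow = $9,493.80 ÷ 12 = $791.15

$791.15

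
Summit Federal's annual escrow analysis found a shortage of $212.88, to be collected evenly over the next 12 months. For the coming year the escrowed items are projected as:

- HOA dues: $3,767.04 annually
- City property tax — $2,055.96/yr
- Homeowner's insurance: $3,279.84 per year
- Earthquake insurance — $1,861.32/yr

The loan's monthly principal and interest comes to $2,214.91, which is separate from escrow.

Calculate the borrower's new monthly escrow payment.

HOA dues = $3,767.04 per year
City property tax = $2,055.96 per year
Homeowner's insurance = $3,279.84 per year
Earthquake insurance = $1,861.32 per year
Total annual escrow = $10,964.16
Monthly = $10,964.16 ÷ 12 = $913.68
Shortage per month = $212.88 ÷ 12 = $17.74
Adjusted monthly = $913.68 + $17.74 = $931.42

$931.42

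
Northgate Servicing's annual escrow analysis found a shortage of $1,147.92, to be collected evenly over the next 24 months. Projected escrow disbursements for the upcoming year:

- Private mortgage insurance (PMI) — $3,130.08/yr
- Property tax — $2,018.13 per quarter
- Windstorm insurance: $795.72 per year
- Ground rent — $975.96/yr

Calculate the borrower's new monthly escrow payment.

$1,129.02

Private mortgage insurance (PMI): $3,130.08 per year
Property tax: $2,018.13 × 4 = $8,072.52 per year
Windstorm insurance: $795.72 per year
Ground rent: $975.96 per year
Yearly total = $12,974.28
Monthly = $12,974.28 ÷ 12 = $1,081.19
Shortage spread = $1,147.92 ÷ 24 = $47.83/mo
Adjusted monthly = $1,081.19 + $47.83 = $1,129.02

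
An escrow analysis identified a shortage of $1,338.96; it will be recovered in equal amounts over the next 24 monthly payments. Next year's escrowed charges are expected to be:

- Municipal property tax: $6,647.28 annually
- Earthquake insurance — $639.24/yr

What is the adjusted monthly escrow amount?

$663.00

Municipal property tax: $6,647.28 annually
Earthquake insurance: $639.24 annually
Total annual escrow = $6,647.28 + $639.24 = $7,286.52
Monthly escrow = $7,286.52 / 12 = $607.21
Monthly shortage recovery: $1,338.96 / 24 = $55.79
Adjusted monthly = $607.21 + $55.79 = $663.00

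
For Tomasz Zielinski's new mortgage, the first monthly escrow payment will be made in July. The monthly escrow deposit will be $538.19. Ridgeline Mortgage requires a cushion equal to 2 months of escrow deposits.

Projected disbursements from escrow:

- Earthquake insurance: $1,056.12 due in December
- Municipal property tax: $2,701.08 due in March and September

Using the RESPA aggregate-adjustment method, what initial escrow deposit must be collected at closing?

$2,690.95

Cushion = 2 × $538.19 = $1,076.38
Trial balance (start $0, +$538.19 each month, − disbursements):
  Jul: +$538.19 → $538.19
  Aug: +$538.19 → $1,076.38
  Sep: +$538.19 − $2,701.08 → -$1,086.51
  Oct: +$538.19 → -$548.32
  Nov: +$538.19 → -$10.13
  Dec: +$538.19 − $1,056.12 → -$528.06
  Jan: +$538.19 → $10.13
  Feb: +$538.19 → $548.32
  Mar: +$538.19 − $2,701.08 → -$1,614.57
  Apr: +$538.19 → -$1,076.38
  May: +$538.19 → -$538.19
  Jun: +$538.19 → $0.00
Lowest trial balance = -$1,614.57 (Mar)
Initial deposit = cushion − low point = $1,076.38 − (-$1,614.57) = $2,690.95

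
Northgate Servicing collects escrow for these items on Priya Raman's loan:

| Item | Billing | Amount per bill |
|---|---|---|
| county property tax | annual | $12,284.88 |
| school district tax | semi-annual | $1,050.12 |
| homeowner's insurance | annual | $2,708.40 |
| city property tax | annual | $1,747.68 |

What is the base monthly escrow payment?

$1,570.10

County property tax = $12,284.88/yr
School district tax = $1,050.12 × 2 = $2,100.24/yr
Homeowner's insurance = $2,708.40/yr
City property tax = $1,747.68/yr
Total annual escrow = $12,284.88 + $2,100.24 + $2,708.40 + $1,747.68 = $18,841.20
Monthly escrow = $18,841.20 / 12 = $1,570.10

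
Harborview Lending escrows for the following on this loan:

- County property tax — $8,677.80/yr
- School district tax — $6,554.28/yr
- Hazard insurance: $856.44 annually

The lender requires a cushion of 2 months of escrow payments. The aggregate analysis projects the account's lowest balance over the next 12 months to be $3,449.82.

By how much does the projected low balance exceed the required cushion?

$768.40

County property tax — $8,677.80 annually
School district tax — $6,554.28 annually
Hazard insurance — $856.44 annually
Total annual escrow = $8,677.80 + $6,554.28 + $856.44 = $16,088.52
Monthly escrow = $16,088.52 ÷ 12 = $1,340.71
Required reserve = 2 × $1,340.71 = $2,681.42
Surplus = $3,449.82 − $2,681.42 = $768.40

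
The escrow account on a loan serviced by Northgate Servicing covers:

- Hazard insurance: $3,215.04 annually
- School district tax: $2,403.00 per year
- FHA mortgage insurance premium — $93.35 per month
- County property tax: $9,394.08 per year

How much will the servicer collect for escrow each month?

Hazard insurance — $3,215.04 per year
School district tax — $2,403.00 per year
FHA mortgage insurance premium — $93.35 × 12 = $1,120.20 per year
County property tax — $9,394.08 per year
Yearly total = $3,215.04 + $2,403.00 + $1,120.20 + $9,394.08 = $16,132.32
Monthly escrow = $16,132.32 ÷ 12 = $1,344.36

$1,344.36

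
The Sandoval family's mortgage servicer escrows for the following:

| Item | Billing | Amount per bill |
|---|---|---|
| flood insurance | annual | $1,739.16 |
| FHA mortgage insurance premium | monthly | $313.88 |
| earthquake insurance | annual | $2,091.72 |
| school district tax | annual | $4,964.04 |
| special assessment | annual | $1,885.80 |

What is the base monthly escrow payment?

Flood insurance: $1,739.16 annually
FHA mortgage insurance premium: $313.88 × 12 = $3,766.56 annually
Earthquake insurance: $2,091.72 annually
School district tax: $4,964.04 annually
Special assessment: $1,885.80 annually
Total annual escrow = $14,447.28
Monthly escrow = $14,447.28 ÷ 12 = $1,203.94

$1,203.94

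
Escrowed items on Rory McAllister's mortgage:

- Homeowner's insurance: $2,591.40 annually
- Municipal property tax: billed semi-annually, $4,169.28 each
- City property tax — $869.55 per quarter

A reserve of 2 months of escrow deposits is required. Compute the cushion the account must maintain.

Homeowner's insurance — $2,591.40/yr
Municipal property tax — $4,169.28 × 2 = $8,338.56/yr
City property tax — $869.55 × 4 = $3,478.20/yr
Total per year = $14,408.16
Monthly = $14,408.16 / 12 = $1,200.68
Required cushion = 2 × $1,200.68 = $2,401.36

$2,401.36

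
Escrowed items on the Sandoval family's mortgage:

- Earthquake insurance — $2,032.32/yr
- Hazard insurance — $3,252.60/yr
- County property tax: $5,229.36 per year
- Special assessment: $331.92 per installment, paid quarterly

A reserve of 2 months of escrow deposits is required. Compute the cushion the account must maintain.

$1,973.66

Earthquake insurance — $2,032.32/yr
Hazard insurance — $3,252.60/yr
County property tax — $5,229.36/yr
Special assessment — $331.92 × 4 = $1,327.68/yr
Total per year = $11,841.96
Monthly = $11,841.96 ÷ 12 = $986.83
Cushion = 2 × $986.83 = $1,973.66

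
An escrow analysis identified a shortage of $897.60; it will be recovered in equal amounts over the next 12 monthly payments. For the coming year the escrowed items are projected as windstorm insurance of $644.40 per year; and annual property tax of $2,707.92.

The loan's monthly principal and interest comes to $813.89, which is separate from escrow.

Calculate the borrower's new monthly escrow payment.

$354.16

Windstorm insurance — $644.40 annually
Property tax — $2,707.92 annually
Total annual escrow = $644.40 + $2,707.92 = $3,352.32
Monthly escrow = $3,352.32 ÷ 12 = $279.36
Monthly shortage recovery: $897.60 ÷ 12 = $74.80
New monthly escrow = $279.36 + $74.80 = $354.16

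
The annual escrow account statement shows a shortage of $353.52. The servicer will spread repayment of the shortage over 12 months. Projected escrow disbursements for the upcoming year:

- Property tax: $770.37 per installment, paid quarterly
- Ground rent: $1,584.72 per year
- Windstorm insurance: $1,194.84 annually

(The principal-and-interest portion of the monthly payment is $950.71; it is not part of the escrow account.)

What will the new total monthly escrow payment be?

Property tax: $770.37 × 4 = $3,081.48 per year
Ground rent: $1,584.72 per year
Windstorm insurance: $1,194.84 per year
Yearly total = $5,861.04
Monthly escrow = $5,861.04 ÷ 12 = $488.42
Shortage per month = $353.52 ÷ 12 = $29.46
Adjusted monthly = $488.42 + $29.46 = $517.88

$517.88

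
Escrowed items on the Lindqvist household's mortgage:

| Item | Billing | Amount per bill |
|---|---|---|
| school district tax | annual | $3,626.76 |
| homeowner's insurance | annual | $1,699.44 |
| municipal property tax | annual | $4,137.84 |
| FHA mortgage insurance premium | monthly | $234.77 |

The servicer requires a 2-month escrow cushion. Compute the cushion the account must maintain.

School district tax = $3,626.76 annually
Homeowner's insurance = $1,699.44 annually
Municipal property tax = $4,137.84 annually
FHA mortgage insurance premium = $234.77 × 12 = $2,817.24 annually
Yearly total = $12,281.28
Per month = $12,281.28 / 12 = $1,023.44
Required cushion = 2 × $1,023.44 = $2,046.88

$2,046.88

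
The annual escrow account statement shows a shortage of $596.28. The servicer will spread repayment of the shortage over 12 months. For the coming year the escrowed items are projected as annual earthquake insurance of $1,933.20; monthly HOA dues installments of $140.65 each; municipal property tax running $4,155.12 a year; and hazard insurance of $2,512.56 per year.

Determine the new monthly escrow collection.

$907.08

Earthquake insurance = $1,933.20 per year
HOA dues = $140.65 × 12 = $1,687.80 per year
Municipal property tax = $4,155.12 per year
Hazard insurance = $2,512.56 per year
Annual escrow total = $1,933.20 + $1,687.80 + $4,155.12 + $2,512.56 = $10,288.68
Base monthly escrow = $10,288.68 / 12 = $857.39
Shortage per month = $596.28 ÷ 12 = $49.69
New monthly escrow = $857.39 + $49.69 = $907.08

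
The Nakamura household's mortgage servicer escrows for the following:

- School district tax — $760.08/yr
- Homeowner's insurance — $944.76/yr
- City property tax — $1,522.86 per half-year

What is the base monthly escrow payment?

$395.88

School district tax = $760.08/yr
Homeowner's insurance = $944.76/yr
City property tax = $1,522.86 × 2 = $3,045.72/yr
Combined annual = $4,750.56
Monthly = $4,750.56 / 12 = $395.88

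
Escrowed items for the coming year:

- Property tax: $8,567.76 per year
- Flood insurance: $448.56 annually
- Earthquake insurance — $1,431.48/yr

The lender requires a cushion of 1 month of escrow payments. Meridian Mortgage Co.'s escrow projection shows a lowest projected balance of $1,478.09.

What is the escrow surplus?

Property tax — $8,567.76
Flood insurance — $448.56
Earthquake insurance — $1,431.48
Total annual escrow = $8,567.76 + $448.56 + $1,431.48 = $10,447.80
Base monthly escrow = $10,447.80 ÷ 12 = $870.65
Required reserve = 1 × $870.65 = $870.65
Surplus = $1,478.09 − $870.65 = $607.44

$607.44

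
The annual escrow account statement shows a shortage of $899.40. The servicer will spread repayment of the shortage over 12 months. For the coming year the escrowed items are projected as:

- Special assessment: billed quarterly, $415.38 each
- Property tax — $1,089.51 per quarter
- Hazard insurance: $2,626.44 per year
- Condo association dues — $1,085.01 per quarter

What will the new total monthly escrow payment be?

$1,157.12

Special assessment: $415.38 × 4 = $1,661.52
Property tax: $1,089.51 × 4 = $4,358.04
Hazard insurance: $2,626.44
Condo association dues: $1,085.01 × 4 = $4,340.04
Yearly total = $1,661.52 + $4,358.04 + $2,626.44 + $4,340.04 = $12,986.04
Base monthly escrow = $12,986.04 ÷ 12 = $1,082.17
Shortage spread = $899.40 ÷ 12 = $74.95/mo
New monthly escrow = $1,082.17 + $74.95 = $1,157.12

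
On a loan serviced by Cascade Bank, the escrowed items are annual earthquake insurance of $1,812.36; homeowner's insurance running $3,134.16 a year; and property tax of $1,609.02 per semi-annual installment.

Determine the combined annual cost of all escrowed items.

Earthquake insurance: $1,812.36/yr
Homeowner's insurance: $3,134.16/yr
Property tax: $1,609.02 × 2 = $3,218.04/yr
Total per year = $8,164.56

$8,164.56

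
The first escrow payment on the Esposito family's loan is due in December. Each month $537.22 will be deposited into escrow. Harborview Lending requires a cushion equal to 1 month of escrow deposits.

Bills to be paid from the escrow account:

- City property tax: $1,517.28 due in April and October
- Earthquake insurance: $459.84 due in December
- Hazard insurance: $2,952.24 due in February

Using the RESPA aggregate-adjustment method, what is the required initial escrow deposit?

Cushion = 1 × $537.22 = $537.22
Trial balance (start $0, +$537.22 each month, − disbursements):
  Dec: +$537.22 − $459.84 → $77.38
  Jan: +$537.22 → $614.60
  Feb: +$537.22 − $2,952.24 → -$1,800.42
  Mar: +$537.22 → -$1,263.20
  Apr: +$537.22 − $1,517.28 → -$2,243.26
  May: +$537.22 → -$1,706.04
  Jun: +$537.22 → -$1,168.82
  Jul: +$537.22 → -$631.60
  Aug: +$537.22 → -$94.38
  Sep: +$537.22 → $442.84
  Oct: +$537.22 − $1,517.28 → -$537.22
  Nov: +$537.22 → $0.00
Lowest trial balance = -$2,243.26 (Apr)
Initial deposit = cushion − low point = $537.22 − (-$2,243.26) = $2,780.48

$2,780.48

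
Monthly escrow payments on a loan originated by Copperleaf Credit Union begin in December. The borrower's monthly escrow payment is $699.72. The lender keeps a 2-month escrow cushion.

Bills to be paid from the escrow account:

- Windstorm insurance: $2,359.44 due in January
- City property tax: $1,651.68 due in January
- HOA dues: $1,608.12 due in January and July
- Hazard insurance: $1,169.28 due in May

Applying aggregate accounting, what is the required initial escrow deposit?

Cushion = 2 × $699.72 = $1,399.44
Trial balance (start $0, +$699.72 each month, − disbursements):
  Dec: +$699.72 → $699.72
  Jan: +$699.72 − $5,619.24 → -$4,219.80
  Feb: +$699.72 → -$3,520.08
  Mar: +$699.72 → -$2,820.36
  Apr: +$699.72 → -$2,120.64
  May: +$699.72 − $1,169.28 → -$2,590.20
  Jun: +$699.72 → -$1,890.48
  Jul: +$699.72 − $1,608.12 → -$2,798.88
  Aug: +$699.72 → -$2,099.16
  Sep: +$699.72 → -$1,399.44
  Oct: +$699.72 → -$699.72
  Nov: +$699.72 → $0.00
Lowest trial balance = -$4,219.80 (Jan)
Initial deposit = cushion − low point = $1,399.44 − (-$4,219.80) = $5,619.24

$5,619.24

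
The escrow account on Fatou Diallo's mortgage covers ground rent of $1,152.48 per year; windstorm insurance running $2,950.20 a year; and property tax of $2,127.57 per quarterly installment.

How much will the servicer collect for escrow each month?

Ground rent = $1,152.48 per year
Windstorm insurance = $2,950.20 per year
Property tax = $2,127.57 × 4 = $8,510.28 per year
Total per year = $1,152.48 + $2,950.20 + $8,510.28 = $12,612.96
Monthly escrow = $12,612.96 / 12 = $1,051.08

$1,051.08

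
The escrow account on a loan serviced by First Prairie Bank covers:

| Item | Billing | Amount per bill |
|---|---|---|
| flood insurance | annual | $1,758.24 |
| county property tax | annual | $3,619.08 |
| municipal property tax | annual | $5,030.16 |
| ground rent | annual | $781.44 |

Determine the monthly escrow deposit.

$932.41

Flood insurance — $1,758.24 annually
County property tax — $3,619.08 annually
Municipal property tax — $5,030.16 annually
Ground rent — $781.44 annually
Annual escrow total = $11,188.92
Monthly = $11,188.92 ÷ 12 = $932.41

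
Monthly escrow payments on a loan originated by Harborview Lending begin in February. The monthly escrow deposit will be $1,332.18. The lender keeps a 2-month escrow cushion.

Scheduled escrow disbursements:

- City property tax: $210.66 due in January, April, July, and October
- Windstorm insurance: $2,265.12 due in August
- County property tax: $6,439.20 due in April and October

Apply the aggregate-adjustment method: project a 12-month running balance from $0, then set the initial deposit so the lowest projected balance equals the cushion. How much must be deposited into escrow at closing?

$6,450.24

Cushion = 2 × $1,332.18 = $2,664.36
Trial balance (start $0, +$1,332.18 each month, − disbursements):
  Feb: +$1,332.18 → $1,332.18
  Mar: +$1,332.18 → $2,664.36
  Apr: +$1,332.18 − $6,649.86 → -$2,653.32
  May: +$1,332.18 → -$1,321.14
  Jun: +$1,332.18 → $11.04
  Jul: +$1,332.18 − $210.66 → $1,132.56
  Aug: +$1,332.18 − $2,265.12 → $199.62
  Sep: +$1,332.18 → $1,531.80
  Oct: +$1,332.18 − $6,649.86 → -$3,785.88
  Nov: +$1,332.18 → -$2,453.70
  Dec: +$1,332.18 → -$1,121.52
  Jan: +$1,332.18 − $210.66 → $0.00
Lowest trial balance = -$3,785.88 (Oct)
Initial deposit = cushion − low point = $2,664.36 − (-$3,785.88) = $6,450.24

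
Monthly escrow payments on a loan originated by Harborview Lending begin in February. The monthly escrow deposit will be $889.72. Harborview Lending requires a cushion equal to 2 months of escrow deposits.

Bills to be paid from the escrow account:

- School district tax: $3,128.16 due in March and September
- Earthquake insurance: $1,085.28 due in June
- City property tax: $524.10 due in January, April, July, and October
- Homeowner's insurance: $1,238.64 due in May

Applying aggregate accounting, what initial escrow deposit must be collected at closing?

$4,290.12

Cushion = 2 × $889.72 = $1,779.44
Trial balance (start $0, +$889.72 each month, − disbursements):
  Feb: +$889.72 → $889.72
  Mar: +$889.72 − $3,128.16 → -$1,348.72
  Apr: +$889.72 − $524.10 → -$983.10
  May: +$889.72 − $1,238.64 → -$1,332.02
  Jun: +$889.72 − $1,085.28 → -$1,527.58
  Jul: +$889.72 − $524.10 → -$1,161.96
  Aug: +$889.72 → -$272.24
  Sep: +$889.72 − $3,128.16 → -$2,510.68
  Oct: +$889.72 − $524.10 → -$2,145.06
  Nov: +$889.72 → -$1,255.34
  Dec: +$889.72 → -$365.62
  Jan: +$889.72 − $524.10 → $0.00
Lowest trial balance = -$2,510.68 (Sep)
Initial deposit = cushion − low point = $1,779.44 − (-$2,510.68) = $4,290.12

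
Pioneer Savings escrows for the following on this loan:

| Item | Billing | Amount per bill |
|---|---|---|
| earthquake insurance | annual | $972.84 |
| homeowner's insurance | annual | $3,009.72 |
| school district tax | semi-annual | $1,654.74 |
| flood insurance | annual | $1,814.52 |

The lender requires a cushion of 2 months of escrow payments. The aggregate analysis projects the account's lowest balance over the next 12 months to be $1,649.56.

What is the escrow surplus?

$131.80

Earthquake insurance: $972.84 per year
Homeowner's insurance: $3,009.72 per year
School district tax: $1,654.74 × 2 = $3,309.48 per year
Flood insurance: $1,814.52 per year
Total annual escrow = $972.84 + $3,009.72 + $3,309.48 + $1,814.52 = $9,106.56
Base monthly escrow = $9,106.56 ÷ 12 = $758.88
Required reserve = 2 × $758.88 = $1,517.76
Excess over cushion: $1,649.56 − $1,517.76 = $131.80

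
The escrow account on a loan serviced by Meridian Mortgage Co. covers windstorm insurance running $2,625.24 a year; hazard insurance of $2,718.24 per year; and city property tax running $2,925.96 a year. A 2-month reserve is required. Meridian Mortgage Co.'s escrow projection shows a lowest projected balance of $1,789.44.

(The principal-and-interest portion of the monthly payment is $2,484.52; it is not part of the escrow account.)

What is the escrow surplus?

$411.20

Windstorm insurance: $2,625.24 per year
Hazard insurance: $2,718.24 per year
City property tax: $2,925.96 per year
Yearly total = $8,269.44
Base monthly escrow = $8,269.44 ÷ 12 = $689.12
Required reserve = 2 × $689.12 = $1,378.24
Surplus = $1,789.44 − $1,378.24 = $411.20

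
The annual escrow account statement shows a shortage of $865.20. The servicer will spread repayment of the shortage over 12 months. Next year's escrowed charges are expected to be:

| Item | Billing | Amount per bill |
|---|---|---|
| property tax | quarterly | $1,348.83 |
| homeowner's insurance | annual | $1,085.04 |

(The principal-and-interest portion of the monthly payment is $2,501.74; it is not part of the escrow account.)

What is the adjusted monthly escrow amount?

$612.13

Property tax — $1,348.83 × 4 = $5,395.32
Homeowner's insurance — $1,085.04
Total annual escrow = $5,395.32 + $1,085.04 = $6,480.36
Monthly escrow = $6,480.36 ÷ 12 = $540.03
Shortage per month = $865.20 / 12 = $72.10
Adjusted monthly = $540.03 + $72.10 = $612.13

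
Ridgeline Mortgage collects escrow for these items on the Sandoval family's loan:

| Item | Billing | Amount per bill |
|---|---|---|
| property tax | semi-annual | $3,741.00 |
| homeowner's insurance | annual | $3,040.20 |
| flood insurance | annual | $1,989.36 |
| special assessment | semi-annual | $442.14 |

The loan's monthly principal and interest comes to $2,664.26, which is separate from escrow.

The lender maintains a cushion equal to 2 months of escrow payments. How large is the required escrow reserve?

Property tax: $3,741.00 × 2 = $7,482.00/yr
Homeowner's insurance: $3,040.20/yr
Flood insurance: $1,989.36/yr
Special assessment: $442.14 × 2 = $884.28/yr
Yearly total = $7,482.00 + $3,040.20 + $1,989.36 + $884.28 = $13,395.84
Monthly = $13,395.84 ÷ 12 = $1,116.32
Reserve = 2 × $1,116.32 = $2,232.64

$2,232.64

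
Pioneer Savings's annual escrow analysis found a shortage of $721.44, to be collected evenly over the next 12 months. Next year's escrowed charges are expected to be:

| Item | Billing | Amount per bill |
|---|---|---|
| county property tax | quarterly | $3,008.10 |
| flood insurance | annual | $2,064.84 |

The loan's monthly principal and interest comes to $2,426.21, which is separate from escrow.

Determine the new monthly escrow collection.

County property tax = $3,008.10 × 4 = $12,032.40 per year
Flood insurance = $2,064.84 per year
Yearly total = $14,097.24
Monthly = $14,097.24 / 12 = $1,174.77
Shortage spread = $721.44 ÷ 12 = $60.12/mo
Adjusted monthly = $1,174.77 + $60.12 = $1,234.89

$1,234.89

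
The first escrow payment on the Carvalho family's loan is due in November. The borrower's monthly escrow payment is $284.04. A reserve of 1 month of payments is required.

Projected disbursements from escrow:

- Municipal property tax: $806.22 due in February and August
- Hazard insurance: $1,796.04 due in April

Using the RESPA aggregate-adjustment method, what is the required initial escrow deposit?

$1,182.06

Cushion = 1 × $284.04 = $284.04
Trial balance (start $0, +$284.04 each month, − disbursements):
  Nov: +$284.04 → $284.04
  Dec: +$284.04 → $568.08
  Jan: +$284.04 → $852.12
  Feb: +$284.04 − $806.22 → $329.94
  Mar: +$284.04 → $613.98
  Apr: +$284.04 − $1,796.04 → -$898.02
  May: +$284.04 → -$613.98
  Jun: +$284.04 → -$329.94
  Jul: +$284.04 → -$45.90
  Aug: +$284.04 − $806.22 → -$568.08
  Sep: +$284.04 → -$284.04
  Oct: +$284.04 → $0.00
Lowest trial balance = -$898.02 (Apr)
Initial deposit = cushion − low point = $284.04 − (-$898.02) = $1,182.06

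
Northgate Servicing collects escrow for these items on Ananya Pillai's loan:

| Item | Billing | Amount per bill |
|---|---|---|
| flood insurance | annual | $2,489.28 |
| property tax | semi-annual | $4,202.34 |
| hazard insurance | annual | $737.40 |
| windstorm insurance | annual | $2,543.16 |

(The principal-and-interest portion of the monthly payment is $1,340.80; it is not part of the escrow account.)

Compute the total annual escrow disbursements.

$14,174.52

Flood insurance = $2,489.28 annually
Property tax = $4,202.34 × 2 = $8,404.68 annually
Hazard insurance = $737.40 annually
Windstorm insurance = $2,543.16 annually
Yearly total = $2,489.28 + $8,404.68 + $737.40 + $2,543.16 = $14,174.52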